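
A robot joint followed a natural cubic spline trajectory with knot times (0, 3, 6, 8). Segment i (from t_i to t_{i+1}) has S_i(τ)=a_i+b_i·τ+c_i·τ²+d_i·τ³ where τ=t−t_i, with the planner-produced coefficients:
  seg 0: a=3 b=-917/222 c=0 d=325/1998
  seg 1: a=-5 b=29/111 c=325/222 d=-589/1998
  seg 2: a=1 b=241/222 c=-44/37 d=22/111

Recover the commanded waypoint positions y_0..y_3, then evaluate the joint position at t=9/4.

y_0=3 y_1=-5 y_2=1 y_3=0
S(9/4) = -21033/4736

y_0 = S_0(0) = a_0 = 3
y_1 = S_1(0) = a_1 = -5
y_2 = S_2(0) = a_2 = 1
y_3 = S_2(2) = 0
t_q=9/4 is in segment 0 (τ=9/4); S_0(τ)=-21033/4736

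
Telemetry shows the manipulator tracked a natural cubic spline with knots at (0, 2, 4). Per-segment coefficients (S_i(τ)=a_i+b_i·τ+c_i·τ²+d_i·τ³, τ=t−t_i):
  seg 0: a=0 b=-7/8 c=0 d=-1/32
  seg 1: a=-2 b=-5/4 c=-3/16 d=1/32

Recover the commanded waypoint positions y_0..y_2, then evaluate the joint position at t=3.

y_0=0 y_1=-2 y_2=-5
S(3) = -109/32

y_0 = S_0(0) = a_0 = 0
y_1 = S_1(0) = a_1 = -2
y_2 = S_1(2) = -5
t_q=3 is in segment 1 (τ=1); S_1(τ)=-109/32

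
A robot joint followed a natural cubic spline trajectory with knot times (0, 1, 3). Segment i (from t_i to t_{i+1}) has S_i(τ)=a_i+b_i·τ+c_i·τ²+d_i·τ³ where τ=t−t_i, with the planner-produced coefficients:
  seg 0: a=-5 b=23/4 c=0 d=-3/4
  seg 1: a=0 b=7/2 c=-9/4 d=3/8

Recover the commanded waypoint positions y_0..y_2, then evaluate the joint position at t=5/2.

y_0=-5 y_1=0 y_2=1
S(5/2) = 93/64

y_0 = S_0(0) = a_0 = -5
y_1 = S_1(0) = a_1 = 0
y_2 = S_1(2) = 1
t_q=5/2 is in segment 1 (τ=3/2); S_1(τ)=93/64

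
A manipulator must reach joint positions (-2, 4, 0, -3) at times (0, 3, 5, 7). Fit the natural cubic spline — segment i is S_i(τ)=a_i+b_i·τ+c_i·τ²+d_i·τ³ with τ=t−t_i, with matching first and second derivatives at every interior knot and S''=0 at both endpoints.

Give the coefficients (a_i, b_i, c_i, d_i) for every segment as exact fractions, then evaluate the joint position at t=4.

  seg 0: a=-2 b=251/76 c=0 d=-11/76
  seg 1: a=4 b=-23/38 c=-99/76 d=23/76
  seg 2: a=0 b=-83/38 c=39/76 d=-13/152
S(4) = 91/38

Δ: Δ0=2, Δ1=-2, Δ2=-3/2
row 1: diag=10, rhs=-24; c'=1/5, d'=-12/5
row 2: denom=8−2·1/5=38/5; d'=(3−2·-12/5)/(38/5)=39/38
back: M2=39/38
back: M1=-12/5−1/5·39/38=-99/38
M: M0=0, M1=-99/38, M2=39/38, M3=0
seg 0: a=-2, c=M0/2=0, d=(M1−M0)/(6·3)=-11/76, b=Δ0−h0·(2M0+M1)/6=251/76
seg 1: a=4, c=M1/2=-99/76, d=(M2−M1)/(6·2)=23/76, b=Δ1−h1·(2M1+M2)/6=-23/38
seg 2: a=0, c=M2/2=39/76, d=(M3−M2)/(6·2)=-13/152, b=Δ2−h2·(2M2+M3)/6=-83/38
t_q=4 → seg 1, τ=1; S=4+-23/38·τ+-99/76·τ²+23/76·τ³=91/38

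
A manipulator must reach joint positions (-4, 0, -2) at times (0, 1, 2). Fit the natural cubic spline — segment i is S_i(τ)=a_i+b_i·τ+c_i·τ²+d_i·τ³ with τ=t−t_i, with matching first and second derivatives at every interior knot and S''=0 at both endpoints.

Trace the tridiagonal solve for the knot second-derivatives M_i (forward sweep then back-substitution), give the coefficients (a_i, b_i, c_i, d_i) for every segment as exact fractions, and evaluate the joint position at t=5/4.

Δ: Δ0=4, Δ1=-2
row 1: diag=4, rhs=-36; c'=1/4, d'=-9
back: M1=-9
M: M0=0, M1=-9, M2=0
seg 0: a=-4, c=M0/2=0, d=(M1−M0)/(6·1)=-3/2, b=Δ0−h0·(2M0+M1)/6=11/2
seg 1: a=0, c=M1/2=-9/2, d=(M2−M1)/(6·1)=3/2, b=Δ1−h1·(2M1+M2)/6=1
t_q=5/4 → seg 1, τ=1/4; S=0+1·τ+-9/2·τ²+3/2·τ³=-1/128

  seg 0: a=-4 b=11/2 c=0 d=-3/2
  seg 1: a=0 b=1 c=-9/2 d=3/2
S(5/4) = -1/128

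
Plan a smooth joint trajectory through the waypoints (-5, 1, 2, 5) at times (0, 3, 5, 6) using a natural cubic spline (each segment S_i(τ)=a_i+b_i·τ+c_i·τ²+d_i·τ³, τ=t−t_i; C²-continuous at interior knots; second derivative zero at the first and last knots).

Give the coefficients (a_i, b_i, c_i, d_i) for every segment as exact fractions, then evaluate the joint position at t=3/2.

  seg 0: a=-5 b=11/4 c=0 d=-1/12
  seg 1: a=1 b=1/2 c=-3/4 d=3/8
  seg 2: a=2 b=2 c=3/2 d=-1/2
S(3/2) = -37/32

Δ: Δ0=2, Δ1=1/2, Δ2=3
row 1: diag=10, rhs=-9; c'=1/5, d'=-9/10
row 2: denom=6−2·1/5=28/5; d'=(15−2·-9/10)/(28/5)=3
back: M2=3
back: M1=-9/10−1/5·3=-3/2
M: M0=0, M1=-3/2, M2=3, M3=0
seg 0: a=-5, c=M0/2=0, d=(M1−M0)/(6·3)=-1/12, b=Δ0−h0·(2M0+M1)/6=11/4
seg 1: a=1, c=M1/2=-3/4, d=(M2−M1)/(6·2)=3/8, b=Δ1−h1·(2M1+M2)/6=1/2
seg 2: a=2, c=M2/2=3/2, d=(M3−M2)/(6·1)=-1/2, b=Δ2−h2·(2M2+M3)/6=2
t_q=3/2 → seg 0, τ=3/2; S=-5+11/4·τ+0·τ²+-1/12·τ³=-37/32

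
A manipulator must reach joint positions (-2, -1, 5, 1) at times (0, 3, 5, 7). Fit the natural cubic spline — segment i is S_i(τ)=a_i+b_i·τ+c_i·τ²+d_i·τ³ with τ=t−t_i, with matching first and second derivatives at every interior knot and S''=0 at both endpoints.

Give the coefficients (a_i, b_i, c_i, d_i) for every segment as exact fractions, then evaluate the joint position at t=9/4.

Δ: Δ0=1/3, Δ1=3, Δ2=-2
row 1: diag=10, rhs=16; c'=1/5, d'=8/5
row 2: denom=8−2·1/5=38/5; d'=(-30−2·8/5)/(38/5)=-83/19
back: M2=-83/19
back: M1=8/5−1/5·-83/19=47/19
M: M0=0, M1=47/19, M2=-83/19, M3=0
seg 0: a=-2, c=M0/2=0, d=(M1−M0)/(6·3)=47/342, b=Δ0−h0·(2M0+M1)/6=-103/114
seg 1: a=-1, c=M1/2=47/38, d=(M2−M1)/(6·2)=-65/114, b=Δ1−h1·(2M1+M2)/6=160/57
seg 2: a=5, c=M2/2=-83/38, d=(M3−M2)/(6·2)=83/228, b=Δ2−h2·(2M2+M3)/6=52/57
t_q=9/4 → seg 0, τ=9/4; S=-2+-103/114·τ+0·τ²+47/342·τ³=-6001/2432

  seg 0: a=-2 b=-103/114 c=0 d=47/342
  seg 1: a=-1 b=160/57 c=47/38 d=-65/114
  seg 2: a=5 b=52/57 c=-83/38 d=83/228
S(9/4) = -6001/2432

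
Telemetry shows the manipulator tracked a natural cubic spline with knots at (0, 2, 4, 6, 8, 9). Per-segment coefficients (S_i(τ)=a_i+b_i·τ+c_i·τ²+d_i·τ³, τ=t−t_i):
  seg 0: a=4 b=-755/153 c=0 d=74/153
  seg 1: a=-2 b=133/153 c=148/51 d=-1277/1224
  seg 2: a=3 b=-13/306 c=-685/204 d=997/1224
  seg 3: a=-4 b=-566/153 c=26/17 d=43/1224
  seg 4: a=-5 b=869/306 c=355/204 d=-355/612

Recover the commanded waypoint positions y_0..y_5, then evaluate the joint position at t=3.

y_0=4 y_1=-2 y_2=3 y_3=-4 y_4=-5 y_5=-1
S(3) = 99/136

y_0 = S_0(0) = a_0 = 4
y_1 = S_1(0) = a_1 = -2
y_2 = S_2(0) = a_2 = 3
y_3 = S_3(0) = a_3 = -4
y_4 = S_4(0) = a_4 = -5
y_5 = S_4(1) = -1
t_q=3 is in segment 1 (τ=1); S_1(τ)=99/136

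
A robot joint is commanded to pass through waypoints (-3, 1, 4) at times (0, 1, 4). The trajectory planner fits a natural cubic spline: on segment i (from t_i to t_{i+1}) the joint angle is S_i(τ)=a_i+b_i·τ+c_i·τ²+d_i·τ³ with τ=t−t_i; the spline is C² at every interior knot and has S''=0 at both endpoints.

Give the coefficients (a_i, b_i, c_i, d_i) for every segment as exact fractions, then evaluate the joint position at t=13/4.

  seg 0: a=-3 b=35/8 c=0 d=-3/8
  seg 1: a=1 b=13/4 c=-9/8 d=1/8
S(13/4) = 2069/512

Δ: Δ0=4, Δ1=1
row 1: diag=8, rhs=-18; c'=3/8, d'=-9/4
back: M1=-9/4
M: M0=0, M1=-9/4, M2=0
seg 0: a=-3, c=M0/2=0, d=(M1−M0)/(6·1)=-3/8, b=Δ0−h0·(2M0+M1)/6=35/8
seg 1: a=1, c=M1/2=-9/8, d=(M2−M1)/(6·3)=1/8, b=Δ1−h1·(2M1+M2)/6=13/4
t_q=13/4 → seg 1, τ=9/4; S=1+13/4·τ+-9/8·τ²+1/8·τ³=2069/512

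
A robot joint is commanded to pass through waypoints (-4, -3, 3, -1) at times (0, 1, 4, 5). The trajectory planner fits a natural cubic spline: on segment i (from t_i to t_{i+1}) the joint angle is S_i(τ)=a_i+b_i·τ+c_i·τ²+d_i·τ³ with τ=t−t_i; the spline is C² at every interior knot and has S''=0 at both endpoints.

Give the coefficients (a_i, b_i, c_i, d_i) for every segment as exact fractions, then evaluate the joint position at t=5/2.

Δ: Δ0=1, Δ1=2, Δ2=-4
row 1: diag=8, rhs=6; c'=3/8, d'=3/4
row 2: denom=8−3·3/8=55/8; d'=(-36−3·3/4)/(55/8)=-306/55
back: M2=-306/55
back: M1=3/4−3/8·-306/55=156/55
M: M0=0, M1=156/55, M2=-306/55, M3=0
seg 0: a=-4, c=M0/2=0, d=(M1−M0)/(6·1)=26/55, b=Δ0−h0·(2M0+M1)/6=29/55
seg 1: a=-3, c=M1/2=78/55, d=(M2−M1)/(6·3)=-7/15, b=Δ1−h1·(2M1+M2)/6=107/55
seg 2: a=3, c=M2/2=-153/55, d=(M3−M2)/(6·1)=51/55, b=Δ2−h2·(2M2+M3)/6=-118/55
t_q=5/2 → seg 1, τ=3/2; S=-3+107/55·τ+78/55·τ²+-7/15·τ³=135/88

  seg 0: a=-4 b=29/55 c=0 d=26/55
  seg 1: a=-3 b=107/55 c=78/55 d=-7/15
  seg 2: a=3 b=-118/55 c=-153/55 d=51/55
S(5/2) = 135/88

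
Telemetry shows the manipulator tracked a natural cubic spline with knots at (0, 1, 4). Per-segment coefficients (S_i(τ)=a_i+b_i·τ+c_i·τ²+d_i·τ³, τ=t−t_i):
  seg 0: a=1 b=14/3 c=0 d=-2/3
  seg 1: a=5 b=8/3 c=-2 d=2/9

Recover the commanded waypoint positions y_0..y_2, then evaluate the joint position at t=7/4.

y_0=1 y_1=5 y_2=1
S(7/4) = 191/32

y_0 = S_0(0) = a_0 = 1
y_1 = S_1(0) = a_1 = 5
y_2 = S_1(3) = 1
t_q=7/4 is in segment 1 (τ=3/4); S_1(τ)=191/32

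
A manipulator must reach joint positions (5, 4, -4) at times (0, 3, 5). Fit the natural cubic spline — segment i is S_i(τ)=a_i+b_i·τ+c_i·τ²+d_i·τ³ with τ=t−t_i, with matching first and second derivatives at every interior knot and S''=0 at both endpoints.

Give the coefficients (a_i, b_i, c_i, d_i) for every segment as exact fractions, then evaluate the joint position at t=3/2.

  seg 0: a=5 b=23/30 c=0 d=-11/90
  seg 1: a=4 b=-38/15 c=-11/10 d=11/60
S(3/2) = 459/80

Δ: Δ0=-1/3, Δ1=-4
row 1: diag=10, rhs=-22; c'=1/5, d'=-11/5
back: M1=-11/5
M: M0=0, M1=-11/5, M2=0
seg 0: a=5, c=M0/2=0, d=(M1−M0)/(6·3)=-11/90, b=Δ0−h0·(2M0+M1)/6=23/30
seg 1: a=4, c=M1/2=-11/10, d=(M2−M1)/(6·2)=11/60, b=Δ1−h1·(2M1+M2)/6=-38/15
t_q=3/2 → seg 0, τ=3/2; S=5+23/30·τ+0·τ²+-11/90·τ³=459/80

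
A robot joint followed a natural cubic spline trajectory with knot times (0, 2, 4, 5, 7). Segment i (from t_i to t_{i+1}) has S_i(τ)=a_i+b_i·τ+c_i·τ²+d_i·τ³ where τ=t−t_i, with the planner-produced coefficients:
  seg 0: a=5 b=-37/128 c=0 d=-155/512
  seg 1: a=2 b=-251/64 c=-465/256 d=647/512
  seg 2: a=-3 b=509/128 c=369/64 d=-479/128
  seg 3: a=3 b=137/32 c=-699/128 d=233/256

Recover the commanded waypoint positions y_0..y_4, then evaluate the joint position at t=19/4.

y_0 = S_0(0) = a_0 = 5
y_1 = S_1(0) = a_1 = 2
y_2 = S_2(0) = a_2 = -3
y_3 = S_3(0) = a_3 = 3
y_4 = S_3(2) = -3
t_q=19/4 is in segment 2 (τ=3/4); S_2(τ)=13491/8192

y_0=5 y_1=2 y_2=-3 y_3=3 y_4=-3
S(19/4) = 13491/8192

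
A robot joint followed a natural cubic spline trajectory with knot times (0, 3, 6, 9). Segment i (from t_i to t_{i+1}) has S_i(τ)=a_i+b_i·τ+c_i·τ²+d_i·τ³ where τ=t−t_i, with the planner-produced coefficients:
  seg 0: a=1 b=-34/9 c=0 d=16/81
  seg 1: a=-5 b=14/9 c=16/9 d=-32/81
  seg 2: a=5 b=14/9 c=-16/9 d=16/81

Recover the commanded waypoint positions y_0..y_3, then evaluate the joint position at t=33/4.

y_0 = S_0(0) = a_0 = 1
y_1 = S_1(0) = a_1 = -5
y_2 = S_2(0) = a_2 = 5
y_3 = S_2(3) = -1
t_q=33/4 is in segment 2 (τ=9/4); S_2(τ)=7/4

y_0=1 y_1=-5 y_2=5 y_3=-1
S(33/4) = 7/4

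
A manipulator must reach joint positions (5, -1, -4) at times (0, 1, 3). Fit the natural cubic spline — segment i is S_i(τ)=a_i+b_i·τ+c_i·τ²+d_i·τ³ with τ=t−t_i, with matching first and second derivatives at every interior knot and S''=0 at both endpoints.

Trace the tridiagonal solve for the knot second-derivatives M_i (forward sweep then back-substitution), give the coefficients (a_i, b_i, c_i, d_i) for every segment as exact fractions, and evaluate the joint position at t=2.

Δ: Δ0=-6, Δ1=-3/2
row 1: diag=6, rhs=27; c'=1/3, d'=9/2
back: M1=9/2
M: M0=0, M1=9/2, M2=0
seg 0: a=5, c=M0/2=0, d=(M1−M0)/(6·1)=3/4, b=Δ0−h0·(2M0+M1)/6=-27/4
seg 1: a=-1, c=M1/2=9/4, d=(M2−M1)/(6·2)=-3/8, b=Δ1−h1·(2M1+M2)/6=-9/2
t_q=2 → seg 1, τ=1; S=-1+-9/2·τ+9/4·τ²+-3/8·τ³=-29/8

  seg 0: a=5 b=-27/4 c=0 d=3/4
  seg 1: a=-1 b=-9/2 c=9/4 d=-3/8
S(2) = -29/8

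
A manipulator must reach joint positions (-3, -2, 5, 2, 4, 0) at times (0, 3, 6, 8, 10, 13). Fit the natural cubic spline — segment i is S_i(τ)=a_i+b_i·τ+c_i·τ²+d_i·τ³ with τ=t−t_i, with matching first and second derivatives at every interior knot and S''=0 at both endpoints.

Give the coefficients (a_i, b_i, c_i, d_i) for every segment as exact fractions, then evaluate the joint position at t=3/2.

  seg 0: a=-3 b=-134/221 c=0 d=623/5967
  seg 1: a=-2 b=489/221 c=623/663 d=-1789/5967
  seg 2: a=5 b=-54/221 c=-1166/663 d=2999/5304
  seg 3: a=2 b=-655/1326 c=4333/2652 d=-98/221
  seg 4: a=4 b=955/1326 c=-2723/2652 d=2723/23868
S(3/2) = -6289/1768

Δ: Δ0=1/3, Δ1=7/3, Δ2=-3/2, Δ3=1, Δ4=-4/3
row 1: diag=12, rhs=12; c'=1/4, d'=1
row 2: denom=10−3·1/4=37/4; d'=(-23−3·1)/(37/4)=-104/37
row 3: denom=8−2·8/37=280/37; d'=(15−2·-104/37)/(280/37)=109/40
row 4: denom=10−2·37/140=663/70; d'=(-14−2·109/40)/(663/70)=-2723/1326
back: M4=-2723/1326
back: M3=109/40−37/140·-2723/1326=4333/1326
back: M2=-104/37−8/37·4333/1326=-2332/663
back: M1=1−1/4·-2332/663=1246/663
M: M0=0, M1=1246/663, M2=-2332/663, M3=4333/1326, M4=-2723/1326, M5=0
seg 0: a=-3, c=M0/2=0, d=(M1−M0)/(6·3)=623/5967, b=Δ0−h0·(2M0+M1)/6=-134/221
seg 1: a=-2, c=M1/2=623/663, d=(M2−M1)/(6·3)=-1789/5967, b=Δ1−h1·(2M1+M2)/6=489/221
seg 2: a=5, c=M2/2=-1166/663, d=(M3−M2)/(6·2)=2999/5304, b=Δ2−h2·(2M2+M3)/6=-54/221
seg 3: a=2, c=M3/2=4333/2652, d=(M4−M3)/(6·2)=-98/221, b=Δ3−h3·(2M3+M4)/6=-655/1326
seg 4: a=4, c=M4/2=-2723/2652, d=(M5−M4)/(6·3)=2723/23868, b=Δ4−h4·(2M4+M5)/6=955/1326
t_q=3/2 → seg 0, τ=3/2; S=-3+-134/221·τ+0·τ²+623/5967·τ³=-6289/1768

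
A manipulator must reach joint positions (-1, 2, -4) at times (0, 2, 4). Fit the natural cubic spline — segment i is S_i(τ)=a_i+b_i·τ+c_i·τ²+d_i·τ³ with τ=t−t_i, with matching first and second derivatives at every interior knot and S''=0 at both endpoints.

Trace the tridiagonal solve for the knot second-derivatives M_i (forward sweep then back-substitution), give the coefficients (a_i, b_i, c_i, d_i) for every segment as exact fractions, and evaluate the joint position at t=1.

Δ: Δ0=3/2, Δ1=-3
row 1: diag=8, rhs=-27; c'=1/4, d'=-27/8
back: M1=-27/8
M: M0=0, M1=-27/8, M2=0
seg 0: a=-1, c=M0/2=0, d=(M1−M0)/(6·2)=-9/32, b=Δ0−h0·(2M0+M1)/6=21/8
seg 1: a=2, c=M1/2=-27/16, d=(M2−M1)/(6·2)=9/32, b=Δ1−h1·(2M1+M2)/6=-3/4
t_q=1 → seg 0, τ=1; S=-1+21/8·τ+0·τ²+-9/32·τ³=43/32

  seg 0: a=-1 b=21/8 c=0 d=-9/32
  seg 1: a=2 b=-3/4 c=-27/16 d=9/32
S(1) = 43/32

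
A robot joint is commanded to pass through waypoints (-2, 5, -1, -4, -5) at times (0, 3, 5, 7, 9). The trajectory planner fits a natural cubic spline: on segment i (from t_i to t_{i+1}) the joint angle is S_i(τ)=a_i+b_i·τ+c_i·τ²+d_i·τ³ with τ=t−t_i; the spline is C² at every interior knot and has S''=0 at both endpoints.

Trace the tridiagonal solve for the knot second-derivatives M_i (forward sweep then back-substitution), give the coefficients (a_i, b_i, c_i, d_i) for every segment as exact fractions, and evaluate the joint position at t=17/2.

  seg 0: a=-2 b=1759/426 c=0 d=-85/426
  seg 1: a=5 b=-268/213 c=-255/142 d=197/426
  seg 2: a=-1 b=-616/213 c=139/142 d=-241/1704
  seg 3: a=-4 b=-287/426 c=37/284 d=-37/1704
S(17/2) = -21769/4544

Δ: Δ0=7/3, Δ1=-3, Δ2=-3/2, Δ3=-1/2
row 1: diag=10, rhs=-32; c'=1/5, d'=-16/5
row 2: denom=8−2·1/5=38/5; d'=(9−2·-16/5)/(38/5)=77/38
row 3: denom=8−2·5/19=142/19; d'=(6−2·77/38)/(142/19)=37/142
back: M3=37/142
back: M2=77/38−5/19·37/142=139/71
back: M1=-16/5−1/5·139/71=-255/71
M: M0=0, M1=-255/71, M2=139/71, M3=37/142, M4=0
seg 0: a=-2, c=M0/2=0, d=(M1−M0)/(6·3)=-85/426, b=Δ0−h0·(2M0+M1)/6=1759/426
seg 1: a=5, c=M1/2=-255/142, d=(M2−M1)/(6·2)=197/426, b=Δ1−h1·(2M1+M2)/6=-268/213
seg 2: a=-1, c=M2/2=139/142, d=(M3−M2)/(6·2)=-241/1704, b=Δ2−h2·(2M2+M3)/6=-616/213
seg 3: a=-4, c=M3/2=37/284, d=(M4−M3)/(6·2)=-37/1704, b=Δ3−h3·(2M3+M4)/6=-287/426
t_q=17/2 → seg 3, τ=3/2; S=-4+-287/426·τ+37/284·τ²+-37/1704·τ³=-21769/4544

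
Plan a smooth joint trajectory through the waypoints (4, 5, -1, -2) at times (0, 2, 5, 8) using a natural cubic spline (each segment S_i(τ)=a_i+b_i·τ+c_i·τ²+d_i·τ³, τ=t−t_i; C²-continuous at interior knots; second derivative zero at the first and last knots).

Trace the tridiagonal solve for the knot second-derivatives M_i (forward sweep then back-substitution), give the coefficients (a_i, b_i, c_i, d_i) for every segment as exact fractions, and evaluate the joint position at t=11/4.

  seg 0: a=4 b=251/222 c=0 d=-35/222
  seg 1: a=5 b=-169/222 c=-35/37 d=355/1998
  seg 2: a=-1 b=-182/111 c=145/222 d=-145/1998
S(11/4) = 18811/4736

Δ: Δ0=1/2, Δ1=-2, Δ2=-1/3
row 1: diag=10, rhs=-15; c'=3/10, d'=-3/2
row 2: denom=12−3·3/10=111/10; d'=(10−3·-3/2)/(111/10)=145/111
back: M2=145/111
back: M1=-3/2−3/10·145/111=-70/37
M: M0=0, M1=-70/37, M2=145/111, M3=0
seg 0: a=4, c=M0/2=0, d=(M1−M0)/(6·2)=-35/222, b=Δ0−h0·(2M0+M1)/6=251/222
seg 1: a=5, c=M1/2=-35/37, d=(M2−M1)/(6·3)=355/1998, b=Δ1−h1·(2M1+M2)/6=-169/222
seg 2: a=-1, c=M2/2=145/222, d=(M3−M2)/(6·3)=-145/1998, b=Δ2−h2·(2M2+M3)/6=-182/111
t_q=11/4 → seg 1, τ=3/4; S=5+-169/222·τ+-35/37·τ²+355/1998·τ³=18811/4736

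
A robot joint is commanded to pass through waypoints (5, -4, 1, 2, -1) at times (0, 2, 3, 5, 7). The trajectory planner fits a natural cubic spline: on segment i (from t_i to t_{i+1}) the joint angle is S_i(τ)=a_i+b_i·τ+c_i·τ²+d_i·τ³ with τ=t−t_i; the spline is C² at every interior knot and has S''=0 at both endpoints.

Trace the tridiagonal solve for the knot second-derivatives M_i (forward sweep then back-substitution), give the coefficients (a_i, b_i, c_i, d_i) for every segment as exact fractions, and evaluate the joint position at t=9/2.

  seg 0: a=5 b=-513/64 c=0 d=225/256
  seg 1: a=-4 b=81/32 c=675/128 d=-359/128
  seg 2: a=1 b=597/128 c=-201/64 d=271/512
  seg 3: a=2 b=-99/64 c=9/256 d=-3/512
S(9/2) = 11125/4096

Δ: Δ0=-9/2, Δ1=5, Δ2=1/2, Δ3=-3/2
row 1: diag=6, rhs=57; c'=1/6, d'=19/2
row 2: denom=6−1·1/6=35/6; d'=(-27−1·19/2)/(35/6)=-219/35
row 3: denom=8−2·12/35=256/35; d'=(-12−2·-219/35)/(256/35)=9/128
back: M3=9/128
back: M2=-219/35−12/35·9/128=-201/32
back: M1=19/2−1/6·-201/32=675/64
M: M0=0, M1=675/64, M2=-201/32, M3=9/128, M4=0
seg 0: a=5, c=M0/2=0, d=(M1−M0)/(6·2)=225/256, b=Δ0−h0·(2M0+M1)/6=-513/64
seg 1: a=-4, c=M1/2=675/128, d=(M2−M1)/(6·1)=-359/128, b=Δ1−h1·(2M1+M2)/6=81/32
seg 2: a=1, c=M2/2=-201/64, d=(M3−M2)/(6·2)=271/512, b=Δ2−h2·(2M2+M3)/6=597/128
seg 3: a=2, c=M3/2=9/256, d=(M4−M3)/(6·2)=-3/512, b=Δ3−h3·(2M3+M4)/6=-99/64
t_q=9/2 → seg 2, τ=3/2; S=1+597/128·τ+-201/64·τ²+271/512·τ³=11125/4096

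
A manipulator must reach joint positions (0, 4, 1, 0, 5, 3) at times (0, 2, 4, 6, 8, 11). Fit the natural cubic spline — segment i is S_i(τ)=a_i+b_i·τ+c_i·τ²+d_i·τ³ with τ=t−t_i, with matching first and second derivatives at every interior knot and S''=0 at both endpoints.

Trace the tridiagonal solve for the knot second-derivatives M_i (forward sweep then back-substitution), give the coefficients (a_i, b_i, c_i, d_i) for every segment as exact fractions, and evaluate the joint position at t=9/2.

Δ: Δ0=2, Δ1=-3/2, Δ2=-1/2, Δ3=5/2, Δ4=-2/3
row 1: diag=8, rhs=-21; c'=1/4, d'=-21/8
row 2: denom=8−2·1/4=15/2; d'=(6−2·-21/8)/(15/2)=3/2
row 3: denom=8−2·4/15=112/15; d'=(18−2·3/2)/(112/15)=225/112
row 4: denom=10−2·15/56=265/28; d'=(-19−2·225/112)/(265/28)=-1289/530
back: M4=-1289/530
back: M3=225/112−15/56·-1289/530=141/53
back: M2=3/2−4/15·141/53=419/530
back: M1=-21/8−1/4·419/530=-748/265
M: M0=0, M1=-748/265, M2=419/530, M3=141/53, M4=-1289/530, M5=0
seg 0: a=0, c=M0/2=0, d=(M1−M0)/(6·2)=-187/795, b=Δ0−h0·(2M0+M1)/6=2338/795
seg 1: a=4, c=M1/2=-374/265, d=(M2−M1)/(6·2)=383/1272, b=Δ1−h1·(2M1+M2)/6=94/795
seg 2: a=1, c=M2/2=419/1060, d=(M3−M2)/(6·2)=991/6360, b=Δ2−h2·(2M2+M3)/6=-3043/1590
seg 3: a=0, c=M3/2=141/106, d=(M4−M3)/(6·2)=-2699/6360, b=Δ3−h3·(2M3+M4)/6=1222/795
seg 4: a=5, c=M4/2=-1289/1060, d=(M5−M4)/(6·3)=1289/9540, b=Δ4−h4·(2M4+M5)/6=2807/1590
t_q=9/2 → seg 2, τ=1/2; S=1+-3043/1590·τ+419/1060·τ²+991/6360·τ³=2737/16960

  seg 0: a=0 b=2338/795 c=0 d=-187/795
  seg 1: a=4 b=94/795 c=-374/265 d=383/1272
  seg 2: a=1 b=-3043/1590 c=419/1060 d=991/6360
  seg 3: a=0 b=1222/795 c=141/106 d=-2699/6360
  seg 4: a=5 b=2807/1590 c=-1289/1060 d=1289/9540
S(9/2) = 2737/16960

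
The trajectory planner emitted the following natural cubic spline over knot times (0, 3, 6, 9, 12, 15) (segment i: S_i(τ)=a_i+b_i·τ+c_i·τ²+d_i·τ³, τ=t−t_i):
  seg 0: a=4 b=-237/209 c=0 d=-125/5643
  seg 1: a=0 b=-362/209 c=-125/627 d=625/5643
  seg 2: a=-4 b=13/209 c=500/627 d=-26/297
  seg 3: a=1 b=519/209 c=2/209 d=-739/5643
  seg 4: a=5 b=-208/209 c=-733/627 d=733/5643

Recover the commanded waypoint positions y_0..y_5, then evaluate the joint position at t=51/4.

y_0=4 y_1=0 y_2=-4 y_3=1 y_4=5 y_5=-5
S(51/4) = 48833/13376

y_0 = S_0(0) = a_0 = 4
y_1 = S_1(0) = a_1 = 0
y_2 = S_2(0) = a_2 = -4
y_3 = S_3(0) = a_3 = 1
y_4 = S_4(0) = a_4 = 5
y_5 = S_4(3) = -5
t_q=51/4 is in segment 4 (τ=3/4); S_4(τ)=48833/13376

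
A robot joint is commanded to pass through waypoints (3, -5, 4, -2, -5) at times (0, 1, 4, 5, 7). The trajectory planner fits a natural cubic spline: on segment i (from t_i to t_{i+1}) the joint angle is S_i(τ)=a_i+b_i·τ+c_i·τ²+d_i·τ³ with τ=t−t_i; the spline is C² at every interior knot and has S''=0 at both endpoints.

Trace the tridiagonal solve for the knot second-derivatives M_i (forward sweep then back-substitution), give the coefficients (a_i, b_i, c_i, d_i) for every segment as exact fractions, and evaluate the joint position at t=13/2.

Δ: Δ0=-8, Δ1=3, Δ2=-6, Δ3=-3/2
row 1: diag=8, rhs=66; c'=3/8, d'=33/4
row 2: denom=8−3·3/8=55/8; d'=(-54−3·33/4)/(55/8)=-126/11
row 3: denom=6−1·8/55=322/55; d'=(27−1·-126/11)/(322/55)=2115/322
back: M3=2115/322
back: M2=-126/11−8/55·2115/322=-1998/161
back: M1=33/4−3/8·-1998/161=4155/322
M: M0=0, M1=4155/322, M2=-1998/161, M3=2115/322, M4=0
seg 0: a=3, c=M0/2=0, d=(M1−M0)/(6·1)=1385/644, b=Δ0−h0·(2M0+M1)/6=-6537/644
seg 1: a=-5, c=M1/2=4155/644, d=(M2−M1)/(6·3)=-2717/1932, b=Δ1−h1·(2M1+M2)/6=-1191/322
seg 2: a=4, c=M2/2=-999/161, d=(M3−M2)/(6·1)=291/92, b=Δ2−h2·(2M2+M3)/6=-1905/644
seg 3: a=-2, c=M3/2=2115/644, d=(M4−M3)/(6·2)=-705/1288, b=Δ3−h3·(2M3+M4)/6=-1893/322
t_q=13/2 → seg 3, τ=3/2; S=-2+-1893/322·τ+2115/644·τ²+-705/1288·τ³=-54367/10304

  seg 0: a=3 b=-6537/644 c=0 d=1385/644
  seg 1: a=-5 b=-1191/322 c=4155/644 d=-2717/1932
  seg 2: a=4 b=-1905/644 c=-999/161 d=291/92
  seg 3: a=-2 b=-1893/322 c=2115/644 d=-705/1288
S(13/2) = -54367/10304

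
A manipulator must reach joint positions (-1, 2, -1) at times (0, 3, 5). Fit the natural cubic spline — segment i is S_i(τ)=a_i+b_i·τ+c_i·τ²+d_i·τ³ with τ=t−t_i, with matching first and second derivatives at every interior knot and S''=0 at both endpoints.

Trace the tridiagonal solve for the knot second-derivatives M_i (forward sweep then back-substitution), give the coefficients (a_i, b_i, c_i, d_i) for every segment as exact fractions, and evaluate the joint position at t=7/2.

Δ: Δ0=1, Δ1=-3/2
row 1: diag=10, rhs=-15; c'=1/5, d'=-3/2
back: M1=-3/2
M: M0=0, M1=-3/2, M2=0
seg 0: a=-1, c=M0/2=0, d=(M1−M0)/(6·3)=-1/12, b=Δ0−h0·(2M0+M1)/6=7/4
seg 1: a=2, c=M1/2=-3/4, d=(M2−M1)/(6·2)=1/8, b=Δ1−h1·(2M1+M2)/6=-1/2
t_q=7/2 → seg 1, τ=1/2; S=2+-1/2·τ+-3/4·τ²+1/8·τ³=101/64

  seg 0: a=-1 b=7/4 c=0 d=-1/12
  seg 1: a=2 b=-1/2 c=-3/4 d=1/8
S(7/2) = 101/64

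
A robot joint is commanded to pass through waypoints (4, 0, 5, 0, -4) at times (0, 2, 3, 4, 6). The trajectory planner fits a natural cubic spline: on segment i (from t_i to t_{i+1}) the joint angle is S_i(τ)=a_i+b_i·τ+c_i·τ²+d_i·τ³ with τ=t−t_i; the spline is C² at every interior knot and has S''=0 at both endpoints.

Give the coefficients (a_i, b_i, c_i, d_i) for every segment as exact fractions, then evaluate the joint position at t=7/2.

  seg 0: a=4 b=-178/33 c=0 d=28/33
  seg 1: a=0 b=158/33 c=56/11 d=-161/33
  seg 2: a=5 b=1/3 c=-105/11 d=139/33
  seg 3: a=0 b=-202/33 c=34/11 d=-17/33
S(7/2) = 291/88

Δ: Δ0=-2, Δ1=5, Δ2=-5, Δ3=-2
row 1: diag=6, rhs=42; c'=1/6, d'=7
row 2: denom=4−1·1/6=23/6; d'=(-60−1·7)/(23/6)=-402/23
row 3: denom=6−1·6/23=132/23; d'=(18−1·-402/23)/(132/23)=68/11
back: M3=68/11
back: M2=-402/23−6/23·68/11=-210/11
back: M1=7−1/6·-210/11=112/11
M: M0=0, M1=112/11, M2=-210/11, M3=68/11, M4=0
seg 0: a=4, c=M0/2=0, d=(M1−M0)/(6·2)=28/33, b=Δ0−h0·(2M0+M1)/6=-178/33
seg 1: a=0, c=M1/2=56/11, d=(M2−M1)/(6·1)=-161/33, b=Δ1−h1·(2M1+M2)/6=158/33
seg 2: a=5, c=M2/2=-105/11, d=(M3−M2)/(6·1)=139/33, b=Δ2−h2·(2M2+M3)/6=1/3
seg 3: a=0, c=M3/2=34/11, d=(M4−M3)/(6·2)=-17/33, b=Δ3−h3·(2M3+M4)/6=-202/33
t_q=7/2 → seg 2, τ=1/2; S=5+1/3·τ+-105/11·τ²+139/33·τ³=291/88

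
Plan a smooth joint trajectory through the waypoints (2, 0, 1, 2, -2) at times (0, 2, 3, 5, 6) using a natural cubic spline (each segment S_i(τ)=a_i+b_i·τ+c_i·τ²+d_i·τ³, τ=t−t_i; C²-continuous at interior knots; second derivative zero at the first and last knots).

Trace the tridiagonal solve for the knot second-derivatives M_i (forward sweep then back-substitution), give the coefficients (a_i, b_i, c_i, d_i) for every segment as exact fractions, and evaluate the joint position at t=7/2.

Δ: Δ0=-1, Δ1=1, Δ2=1/2, Δ3=-4
row 1: diag=6, rhs=12; c'=1/6, d'=2
row 2: denom=6−1·1/6=35/6; d'=(-3−1·2)/(35/6)=-6/7
row 3: denom=6−2·12/35=186/35; d'=(-27−2·-6/7)/(186/35)=-295/62
back: M3=-295/62
back: M2=-6/7−12/35·-295/62=24/31
back: M1=2−1/6·24/31=58/31
M: M0=0, M1=58/31, M2=24/31, M3=-295/62, M4=0
seg 0: a=2, c=M0/2=0, d=(M1−M0)/(6·2)=29/186, b=Δ0−h0·(2M0+M1)/6=-151/93
seg 1: a=0, c=M1/2=29/31, d=(M2−M1)/(6·1)=-17/93, b=Δ1−h1·(2M1+M2)/6=23/93
seg 2: a=1, c=M2/2=12/31, d=(M3−M2)/(6·2)=-343/744, b=Δ2−h2·(2M2+M3)/6=146/93
seg 3: a=2, c=M3/2=-295/124, d=(M4−M3)/(6·1)=295/372, b=Δ3−h3·(2M3+M4)/6=-449/186
t_q=7/2 → seg 2, τ=1/2; S=1+146/93·τ+12/31·τ²+-343/744·τ³=3619/1984

  seg 0: a=2 b=-151/93 c=0 d=29/186
  seg 1: a=0 b=23/93 c=29/31 d=-17/93
  seg 2: a=1 b=146/93 c=12/31 d=-343/744
  seg 3: a=2 b=-449/186 c=-295/124 d=295/372
S(7/2) = 3619/1984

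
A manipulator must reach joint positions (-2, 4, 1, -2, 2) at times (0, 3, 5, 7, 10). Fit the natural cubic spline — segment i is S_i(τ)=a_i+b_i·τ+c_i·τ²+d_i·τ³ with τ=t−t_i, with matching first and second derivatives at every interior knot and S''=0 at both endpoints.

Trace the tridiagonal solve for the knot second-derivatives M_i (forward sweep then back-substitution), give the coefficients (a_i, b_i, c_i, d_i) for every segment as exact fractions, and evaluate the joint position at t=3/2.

  seg 0: a=-2 b=551/180 c=0 d=-191/1620
  seg 1: a=4 b=-11/90 c=-191/180 d=67/360
  seg 2: a=1 b=-32/15 c=1/18 d=47/360
  seg 3: a=-2 b=-31/90 c=151/180 d=-151/1620
S(3/2) = 351/160

Δ: Δ0=2, Δ1=-3/2, Δ2=-3/2, Δ3=4/3
row 1: diag=10, rhs=-21; c'=1/5, d'=-21/10
row 2: denom=8−2·1/5=38/5; d'=(0−2·-21/10)/(38/5)=21/38
row 3: denom=10−2·5/19=180/19; d'=(17−2·21/38)/(180/19)=151/90
back: M3=151/90
back: M2=21/38−5/19·151/90=1/9
back: M1=-21/10−1/5·1/9=-191/90
M: M0=0, M1=-191/90, M2=1/9, M3=151/90, M4=0
seg 0: a=-2, c=M0/2=0, d=(M1−M0)/(6·3)=-191/1620, b=Δ0−h0·(2M0+M1)/6=551/180
seg 1: a=4, c=M1/2=-191/180, d=(M2−M1)/(6·2)=67/360, b=Δ1−h1·(2M1+M2)/6=-11/90
seg 2: a=1, c=M2/2=1/18, d=(M3−M2)/(6·2)=47/360, b=Δ2−h2·(2M2+M3)/6=-32/15
seg 3: a=-2, c=M3/2=151/180, d=(M4−M3)/(6·3)=-151/1620, b=Δ3−h3·(2M3+M4)/6=-31/90
t_q=3/2 → seg 0, τ=3/2; S=-2+551/180·τ+0·τ²+-191/1620·τ³=351/160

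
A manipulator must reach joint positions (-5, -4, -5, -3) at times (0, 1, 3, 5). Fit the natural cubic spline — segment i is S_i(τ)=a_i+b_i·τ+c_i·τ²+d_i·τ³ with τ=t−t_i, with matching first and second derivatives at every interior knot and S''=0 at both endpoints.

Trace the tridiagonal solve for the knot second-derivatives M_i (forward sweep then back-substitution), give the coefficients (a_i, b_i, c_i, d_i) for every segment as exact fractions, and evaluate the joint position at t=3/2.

  seg 0: a=-5 b=59/44 c=0 d=-15/44
  seg 1: a=-4 b=7/22 c=-45/44 d=27/88
  seg 2: a=-5 b=-1/11 c=9/11 d=-3/22
S(3/2) = -2857/704

Δ: Δ0=1, Δ1=-1/2, Δ2=1
row 1: diag=6, rhs=-9; c'=1/3, d'=-3/2
row 2: denom=8−2·1/3=22/3; d'=(9−2·-3/2)/(22/3)=18/11
back: M2=18/11
back: M1=-3/2−1/3·18/11=-45/22
M: M0=0, M1=-45/22, M2=18/11, M3=0
seg 0: a=-5, c=M0/2=0, d=(M1−M0)/(6·1)=-15/44, b=Δ0−h0·(2M0+M1)/6=59/44
seg 1: a=-4, c=M1/2=-45/44, d=(M2−M1)/(6·2)=27/88, b=Δ1−h1·(2M1+M2)/6=7/22
seg 2: a=-5, c=M2/2=9/11, d=(M3−M2)/(6·2)=-3/22, b=Δ2−h2·(2M2+M3)/6=-1/11
t_q=3/2 → seg 1, τ=1/2; S=-4+7/22·τ+-45/44·τ²+27/88·τ³=-2857/704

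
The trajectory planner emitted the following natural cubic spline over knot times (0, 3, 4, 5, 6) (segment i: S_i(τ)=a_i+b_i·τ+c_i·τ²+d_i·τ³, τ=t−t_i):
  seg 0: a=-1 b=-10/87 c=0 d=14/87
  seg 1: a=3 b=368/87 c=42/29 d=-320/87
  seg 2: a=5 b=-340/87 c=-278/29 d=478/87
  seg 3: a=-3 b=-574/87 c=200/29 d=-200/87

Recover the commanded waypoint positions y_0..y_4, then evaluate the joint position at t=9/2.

y_0 = S_0(0) = a_0 = -1
y_1 = S_1(0) = a_1 = 3
y_2 = S_2(0) = a_2 = 5
y_3 = S_3(0) = a_3 = -3
y_4 = S_3(1) = -5
t_q=9/2 is in segment 2 (τ=1/2); S_2(τ)=155/116

y_0=-1 y_1=3 y_2=5 y_3=-3 y_4=-5
S(9/2) = 155/116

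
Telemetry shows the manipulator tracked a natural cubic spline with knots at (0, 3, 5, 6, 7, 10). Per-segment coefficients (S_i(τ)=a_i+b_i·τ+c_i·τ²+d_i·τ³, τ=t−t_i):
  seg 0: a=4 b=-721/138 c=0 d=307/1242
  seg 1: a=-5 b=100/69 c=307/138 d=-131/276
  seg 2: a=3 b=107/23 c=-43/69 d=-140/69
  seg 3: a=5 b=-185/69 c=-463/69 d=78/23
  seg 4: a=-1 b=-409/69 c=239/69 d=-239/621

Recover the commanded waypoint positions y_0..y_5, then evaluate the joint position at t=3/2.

y_0 = S_0(0) = a_0 = 4
y_1 = S_1(0) = a_1 = -5
y_2 = S_2(0) = a_2 = 3
y_3 = S_3(0) = a_3 = 5
y_4 = S_4(0) = a_4 = -1
y_5 = S_4(3) = 2
t_q=3/2 is in segment 0 (τ=3/2); S_0(τ)=-1105/368

y_0=4 y_1=-5 y_2=3 y_3=5 y_4=-1 y_5=2
S(3/2) = -1105/368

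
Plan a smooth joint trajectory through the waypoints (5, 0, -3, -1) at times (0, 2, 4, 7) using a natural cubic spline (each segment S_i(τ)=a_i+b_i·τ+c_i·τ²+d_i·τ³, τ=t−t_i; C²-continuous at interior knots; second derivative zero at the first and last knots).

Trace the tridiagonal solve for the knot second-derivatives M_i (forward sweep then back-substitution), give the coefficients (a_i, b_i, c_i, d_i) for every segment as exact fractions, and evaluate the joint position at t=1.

  seg 0: a=5 b=-151/57 c=0 d=17/456
  seg 1: a=0 b=-251/114 c=17/76 d=29/456
  seg 2: a=-3 b=-31/57 c=23/38 d=-23/342
S(1) = 363/152

Δ: Δ0=-5/2, Δ1=-3/2, Δ2=2/3
row 1: diag=8, rhs=6; c'=1/4, d'=3/4
row 2: denom=10−2·1/4=19/2; d'=(13−2·3/4)/(19/2)=23/19
back: M2=23/19
back: M1=3/4−1/4·23/19=17/38
M: M0=0, M1=17/38, M2=23/19, M3=0
seg 0: a=5, c=M0/2=0, d=(M1−M0)/(6·2)=17/456, b=Δ0−h0·(2M0+M1)/6=-151/57
seg 1: a=0, c=M1/2=17/76, d=(M2−M1)/(6·2)=29/456, b=Δ1−h1·(2M1+M2)/6=-251/114
seg 2: a=-3, c=M2/2=23/38, d=(M3−M2)/(6·3)=-23/342, b=Δ2−h2·(2M2+M3)/6=-31/57
t_q=1 → seg 0, τ=1; S=5+-151/57·τ+0·τ²+17/456·τ³=363/152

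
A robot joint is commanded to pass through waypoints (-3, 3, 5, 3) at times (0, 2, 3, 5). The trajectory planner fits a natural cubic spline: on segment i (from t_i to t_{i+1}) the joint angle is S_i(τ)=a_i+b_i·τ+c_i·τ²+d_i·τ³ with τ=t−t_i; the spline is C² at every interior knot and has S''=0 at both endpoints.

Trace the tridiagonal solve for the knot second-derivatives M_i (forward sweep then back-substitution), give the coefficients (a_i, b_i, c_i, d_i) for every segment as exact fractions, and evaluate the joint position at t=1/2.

  seg 0: a=-3 b=111/35 c=0 d=-3/70
  seg 1: a=3 b=93/35 c=-9/35 d=-2/5
  seg 2: a=5 b=33/35 c=-51/35 d=17/70
S(1/2) = -159/112

Δ: Δ0=3, Δ1=2, Δ2=-1
row 1: diag=6, rhs=-6; c'=1/6, d'=-1
row 2: denom=6−1·1/6=35/6; d'=(-18−1·-1)/(35/6)=-102/35
back: M2=-102/35
back: M1=-1−1/6·-102/35=-18/35
M: M0=0, M1=-18/35, M2=-102/35, M3=0
seg 0: a=-3, c=M0/2=0, d=(M1−M0)/(6·2)=-3/70, b=Δ0−h0·(2M0+M1)/6=111/35
seg 1: a=3, c=M1/2=-9/35, d=(M2−M1)/(6·1)=-2/5, b=Δ1−h1·(2M1+M2)/6=93/35
seg 2: a=5, c=M2/2=-51/35, d=(M3−M2)/(6·2)=17/70, b=Δ2−h2·(2M2+M3)/6=33/35
t_q=1/2 → seg 0, τ=1/2; S=-3+111/35·τ+0·τ²+-3/70·τ³=-159/112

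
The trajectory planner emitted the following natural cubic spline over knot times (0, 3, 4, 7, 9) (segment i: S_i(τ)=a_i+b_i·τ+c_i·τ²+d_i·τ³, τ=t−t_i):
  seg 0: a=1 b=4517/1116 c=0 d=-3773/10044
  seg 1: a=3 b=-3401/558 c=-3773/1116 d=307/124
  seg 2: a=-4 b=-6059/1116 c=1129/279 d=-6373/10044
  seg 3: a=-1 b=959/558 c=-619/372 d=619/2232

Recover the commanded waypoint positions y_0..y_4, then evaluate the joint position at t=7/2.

y_0 = S_0(0) = a_0 = 1
y_1 = S_1(0) = a_1 = 3
y_2 = S_2(0) = a_2 = -4
y_3 = S_3(0) = a_3 = -1
y_4 = S_3(2) = -2
t_q=7/2 is in segment 1 (τ=1/2); S_1(τ)=-5207/8928

y_0=1 y_1=3 y_2=-4 y_3=-1 y_4=-2
S(7/2) = -5207/8928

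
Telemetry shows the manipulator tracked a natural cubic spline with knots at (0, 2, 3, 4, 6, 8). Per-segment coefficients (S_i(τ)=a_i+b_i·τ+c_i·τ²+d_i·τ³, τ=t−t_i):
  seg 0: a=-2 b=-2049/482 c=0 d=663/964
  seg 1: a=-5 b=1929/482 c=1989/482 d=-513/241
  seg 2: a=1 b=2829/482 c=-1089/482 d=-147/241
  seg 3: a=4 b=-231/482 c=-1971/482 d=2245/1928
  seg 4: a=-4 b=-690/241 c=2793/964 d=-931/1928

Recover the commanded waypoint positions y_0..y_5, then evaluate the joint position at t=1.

y_0=-2 y_1=-5 y_2=1 y_3=4 y_4=-4 y_5=-2
S(1) = -5363/964

y_0 = S_0(0) = a_0 = -2
y_1 = S_1(0) = a_1 = -5
y_2 = S_2(0) = a_2 = 1
y_3 = S_3(0) = a_3 = 4
y_4 = S_4(0) = a_4 = -4
y_5 = S_4(2) = -2
t_q=1 is in segment 0 (τ=1); S_0(τ)=-5363/964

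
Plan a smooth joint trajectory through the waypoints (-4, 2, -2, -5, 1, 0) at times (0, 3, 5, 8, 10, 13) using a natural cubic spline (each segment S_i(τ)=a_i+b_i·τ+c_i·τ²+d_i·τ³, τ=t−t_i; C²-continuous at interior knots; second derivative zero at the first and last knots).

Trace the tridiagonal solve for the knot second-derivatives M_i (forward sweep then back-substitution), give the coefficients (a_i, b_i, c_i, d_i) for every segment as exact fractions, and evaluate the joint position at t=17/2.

  seg 0: a=-4 b=2234/693 c=0 d=-848/6237
  seg 1: a=2 b=-310/693 c=-848/693 d=155/693
  seg 2: a=-2 b=-614/231 c=82/693 d=43/297
  seg 3: a=-5 b=151/77 c=985/693 d=-625/1386
  seg 4: a=1 b=1549/693 c=-890/693 d=890/6237
S(17/2) = -13751/3696

Δ: Δ0=2, Δ1=-2, Δ2=-1, Δ3=3, Δ4=-1/3
row 1: diag=10, rhs=-24; c'=1/5, d'=-12/5
row 2: denom=10−2·1/5=48/5; d'=(6−2·-12/5)/(48/5)=9/8
row 3: denom=10−3·5/16=145/16; d'=(24−3·9/8)/(145/16)=66/29
row 4: denom=10−2·32/145=1386/145; d'=(-20−2·66/29)/(1386/145)=-1780/693
back: M4=-1780/693
back: M3=66/29−32/145·-1780/693=1970/693
back: M2=9/8−5/16·1970/693=164/693
back: M1=-12/5−1/5·164/693=-1696/693
M: M0=0, M1=-1696/693, M2=164/693, M3=1970/693, M4=-1780/693, M5=0
seg 0: a=-4, c=M0/2=0, d=(M1−M0)/(6·3)=-848/6237, b=Δ0−h0·(2M0+M1)/6=2234/693
seg 1: a=2, c=M1/2=-848/693, d=(M2−M1)/(6·2)=155/693, b=Δ1−h1·(2M1+M2)/6=-310/693
seg 2: a=-2, c=M2/2=82/693, d=(M3−M2)/(6·3)=43/297, b=Δ2−h2·(2M2+M3)/6=-614/231
seg 3: a=-5, c=M3/2=985/693, d=(M4−M3)/(6·2)=-625/1386, b=Δ3−h3·(2M3+M4)/6=151/77
seg 4: a=1, c=M4/2=-890/693, d=(M5−M4)/(6·3)=890/6237, b=Δ4−h4·(2M4+M5)/6=1549/693
t_q=17/2 → seg 3, τ=1/2; S=-5+151/77·τ+985/693·τ²+-625/1386·τ³=-13751/3696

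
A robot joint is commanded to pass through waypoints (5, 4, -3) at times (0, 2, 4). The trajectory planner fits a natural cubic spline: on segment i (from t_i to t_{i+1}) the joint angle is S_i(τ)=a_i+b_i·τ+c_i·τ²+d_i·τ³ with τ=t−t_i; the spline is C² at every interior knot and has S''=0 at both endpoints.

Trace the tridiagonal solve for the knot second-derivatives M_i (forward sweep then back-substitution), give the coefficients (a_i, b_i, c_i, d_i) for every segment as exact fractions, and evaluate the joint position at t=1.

Δ: Δ0=-1/2, Δ1=-7/2
row 1: diag=8, rhs=-18; c'=1/4, d'=-9/4
back: M1=-9/4
M: M0=0, M1=-9/4, M2=0
seg 0: a=5, c=M0/2=0, d=(M1−M0)/(6·2)=-3/16, b=Δ0−h0·(2M0+M1)/6=1/4
seg 1: a=4, c=M1/2=-9/8, d=(M2−M1)/(6·2)=3/16, b=Δ1−h1·(2M1+M2)/6=-2
t_q=1 → seg 0, τ=1; S=5+1/4·τ+0·τ²+-3/16·τ³=81/16

  seg 0: a=5 b=1/4 c=0 d=-3/16
  seg 1: a=4 b=-2 c=-9/8 d=3/16
S(1) = 81/16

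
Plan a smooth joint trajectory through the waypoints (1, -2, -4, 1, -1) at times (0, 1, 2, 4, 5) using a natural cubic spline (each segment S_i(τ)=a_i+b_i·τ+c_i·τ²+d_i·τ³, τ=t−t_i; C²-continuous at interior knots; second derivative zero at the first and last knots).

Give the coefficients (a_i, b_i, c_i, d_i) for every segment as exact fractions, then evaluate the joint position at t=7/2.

  seg 0: a=1 b=-181/61 c=0 d=-2/61
  seg 1: a=-2 b=-187/61 c=-6/61 d=71/61
  seg 2: a=-4 b=14/61 c=207/61 d=-551/488
  seg 3: a=1 b=31/122 c=-825/244 d=275/244
S(7/2) = 659/3904

Δ: Δ0=-3, Δ1=-2, Δ2=5/2, Δ3=-2
row 1: diag=4, rhs=6; c'=1/4, d'=3/2
row 2: denom=6−1·1/4=23/4; d'=(27−1·3/2)/(23/4)=102/23
row 3: denom=6−2·8/23=122/23; d'=(-27−2·102/23)/(122/23)=-825/122
back: M3=-825/122
back: M2=102/23−8/23·-825/122=414/61
back: M1=3/2−1/4·414/61=-12/61
M: M0=0, M1=-12/61, M2=414/61, M3=-825/122, M4=0
seg 0: a=1, c=M0/2=0, d=(M1−M0)/(6·1)=-2/61, b=Δ0−h0·(2M0+M1)/6=-181/61
seg 1: a=-2, c=M1/2=-6/61, d=(M2−M1)/(6·1)=71/61, b=Δ1−h1·(2M1+M2)/6=-187/61
seg 2: a=-4, c=M2/2=207/61, d=(M3−M2)/(6·2)=-551/488, b=Δ2−h2·(2M2+M3)/6=14/61
seg 3: a=1, c=M3/2=-825/244, d=(M4−M3)/(6·1)=275/244, b=Δ3−h3·(2M3+M4)/6=31/122
t_q=7/2 → seg 2, τ=3/2; S=-4+14/61·τ+207/61·τ²+-551/488·τ³=659/3904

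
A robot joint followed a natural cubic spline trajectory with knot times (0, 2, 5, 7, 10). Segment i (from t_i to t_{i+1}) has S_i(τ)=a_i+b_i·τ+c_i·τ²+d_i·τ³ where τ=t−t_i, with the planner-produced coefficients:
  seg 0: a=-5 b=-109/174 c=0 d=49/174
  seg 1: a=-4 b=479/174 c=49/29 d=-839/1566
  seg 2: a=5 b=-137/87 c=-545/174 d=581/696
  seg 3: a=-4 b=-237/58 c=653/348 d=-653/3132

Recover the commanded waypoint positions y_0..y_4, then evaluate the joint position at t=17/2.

y_0 = S_0(0) = a_0 = -5
y_1 = S_1(0) = a_1 = -4
y_2 = S_2(0) = a_2 = 5
y_3 = S_3(0) = a_3 = -4
y_4 = S_3(3) = -5
t_q=17/2 is in segment 3 (τ=3/2); S_3(τ)=-6135/928

y_0=-5 y_1=-4 y_2=5 y_3=-4 y_4=-5
S(17/2) = -6135/928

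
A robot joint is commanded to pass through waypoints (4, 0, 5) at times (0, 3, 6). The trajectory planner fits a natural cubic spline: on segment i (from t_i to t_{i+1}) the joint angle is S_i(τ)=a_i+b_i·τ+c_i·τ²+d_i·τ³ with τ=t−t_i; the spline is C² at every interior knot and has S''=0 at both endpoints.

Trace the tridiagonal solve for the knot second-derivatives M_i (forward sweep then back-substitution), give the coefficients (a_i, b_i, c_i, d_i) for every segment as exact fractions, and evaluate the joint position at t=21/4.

  seg 0: a=4 b=-25/12 c=0 d=1/12
  seg 1: a=0 b=1/6 c=3/4 d=-1/12
S(21/4) = 825/256

Δ: Δ0=-4/3, Δ1=5/3
row 1: diag=12, rhs=18; c'=1/4, d'=3/2
back: M1=3/2
M: M0=0, M1=3/2, M2=0
seg 0: a=4, c=M0/2=0, d=(M1−M0)/(6·3)=1/12, b=Δ0−h0·(2M0+M1)/6=-25/12
seg 1: a=0, c=M1/2=3/4, d=(M2−M1)/(6·3)=-1/12, b=Δ1−h1·(2M1+M2)/6=1/6
t_q=21/4 → seg 1, τ=9/4; S=0+1/6·τ+3/4·τ²+-1/12·τ³=825/256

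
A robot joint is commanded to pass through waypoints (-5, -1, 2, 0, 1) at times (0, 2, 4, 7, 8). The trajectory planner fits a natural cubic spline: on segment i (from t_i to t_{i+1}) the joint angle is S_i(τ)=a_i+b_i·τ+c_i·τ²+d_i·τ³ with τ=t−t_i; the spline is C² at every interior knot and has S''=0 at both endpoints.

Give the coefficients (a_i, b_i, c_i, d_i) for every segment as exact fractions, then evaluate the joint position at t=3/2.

Δ: Δ0=2, Δ1=3/2, Δ2=-2/3, Δ3=1
row 1: diag=8, rhs=-3; c'=1/4, d'=-3/8
row 2: denom=10−2·1/4=19/2; d'=(-13−2·-3/8)/(19/2)=-49/38
row 3: denom=8−3·6/19=134/19; d'=(10−3·-49/38)/(134/19)=527/268
back: M3=527/268
back: M2=-49/38−6/19·527/268=-128/67
back: M1=-3/8−1/4·-128/67=55/536
M: M0=0, M1=55/536, M2=-128/67, M3=527/268, M4=0
seg 0: a=-5, c=M0/2=0, d=(M1−M0)/(6·2)=55/6432, b=Δ0−h0·(2M0+M1)/6=3161/1608
seg 1: a=-1, c=M1/2=55/1072, d=(M2−M1)/(6·2)=-1079/6432, b=Δ1−h1·(2M1+M2)/6=1663/804
seg 2: a=2, c=M2/2=-64/67, d=(M3−M2)/(6·3)=1039/4824, b=Δ2−h2·(2M2+M3)/6=419/1608
seg 3: a=0, c=M3/2=527/536, d=(M4−M3)/(6·1)=-527/1608, b=Δ3−h3·(2M3+M4)/6=277/804
t_q=3/2 → seg 0, τ=3/2; S=-5+3161/1608·τ+0·τ²+55/6432·τ³=-34689/17152

  seg 0: a=-5 b=3161/1608 c=0 d=55/6432
  seg 1: a=-1 b=1663/804 c=55/1072 d=-1079/6432
  seg 2: a=2 b=419/1608 c=-64/67 d=1039/4824
  seg 3: a=0 b=277/804 c=527/536 d=-527/1608
S(3/2) = -34689/17152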